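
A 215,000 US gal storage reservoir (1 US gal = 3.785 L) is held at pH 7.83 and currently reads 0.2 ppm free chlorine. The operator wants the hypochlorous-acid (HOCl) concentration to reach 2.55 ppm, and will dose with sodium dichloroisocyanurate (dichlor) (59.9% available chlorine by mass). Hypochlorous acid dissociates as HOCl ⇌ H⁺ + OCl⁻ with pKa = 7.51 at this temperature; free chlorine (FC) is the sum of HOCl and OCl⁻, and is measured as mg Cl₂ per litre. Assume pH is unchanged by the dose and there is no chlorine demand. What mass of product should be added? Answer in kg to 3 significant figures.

10.4 kg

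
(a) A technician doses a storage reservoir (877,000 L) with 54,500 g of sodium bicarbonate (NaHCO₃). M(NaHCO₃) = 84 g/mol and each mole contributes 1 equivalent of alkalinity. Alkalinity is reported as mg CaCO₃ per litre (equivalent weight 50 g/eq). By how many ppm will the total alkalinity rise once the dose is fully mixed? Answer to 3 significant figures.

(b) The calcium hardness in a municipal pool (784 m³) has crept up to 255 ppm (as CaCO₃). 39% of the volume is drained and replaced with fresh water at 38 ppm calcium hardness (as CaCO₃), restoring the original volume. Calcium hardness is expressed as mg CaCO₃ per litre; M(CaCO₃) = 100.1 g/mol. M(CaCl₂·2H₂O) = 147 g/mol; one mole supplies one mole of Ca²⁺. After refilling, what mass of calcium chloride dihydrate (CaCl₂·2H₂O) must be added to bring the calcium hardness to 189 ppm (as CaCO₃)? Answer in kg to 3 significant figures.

(a) Moles of NaHCO₃: 54,500 g ÷ 84 g/mol = 648.8 mol → 648.8 eq of alkalinity.
(a) As CaCO₃: 648.8 eq × 50 g/eq = 32,440 g.
(a) Rise: 32,440 g / 877,000 L × 1000 = 36.99 mg/L.

(b) Volume: 784 m³ = 784,000 L.
(b) After draining 39% and refilling: 255 × 0.61 + 38 × 0.39 = 170.37 ppm.
(b) Deficit to target: 189 − 170.37 = 18.63 mg/L.
(b) As CaCO₃: 18.63 mg/L × 784,000 L = 14,610 g; ÷ 100.1 = 145.9 mol Ca²⁺.
(b) Mass: 145.9 × 147 = 21,450 g.

(a) 37.0 ppm; (b) 21.4 kg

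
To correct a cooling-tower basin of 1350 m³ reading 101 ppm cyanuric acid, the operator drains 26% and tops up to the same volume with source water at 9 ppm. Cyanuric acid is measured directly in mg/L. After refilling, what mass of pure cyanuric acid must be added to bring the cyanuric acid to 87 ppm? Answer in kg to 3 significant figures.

Volume: 1350 m³ = 1,350,000 L.
After draining 26% and refilling: 101 × 0.74 + 9 × 0.26 = 77.08 ppm.
Deficit to target: 87 − 77.08 = 9.92 mg/L.
Mass: 9.92 mg/L × 1,350,000 L = 13,390 g cyanuric acid.

13.4 kg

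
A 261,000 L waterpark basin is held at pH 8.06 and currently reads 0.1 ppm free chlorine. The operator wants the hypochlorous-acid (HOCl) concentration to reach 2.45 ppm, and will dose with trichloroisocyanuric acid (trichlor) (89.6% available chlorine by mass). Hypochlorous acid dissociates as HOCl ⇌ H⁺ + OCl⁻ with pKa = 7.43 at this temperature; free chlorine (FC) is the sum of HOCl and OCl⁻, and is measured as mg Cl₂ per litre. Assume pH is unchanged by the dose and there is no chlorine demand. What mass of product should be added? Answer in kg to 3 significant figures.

3.73 kg

[OCl⁻]/[HOCl] = 10^(pH − pKa) = 10^(8.06 − 7.43) = 4.266; fraction as HOCl = 1/(1 + 4.266) = 0.1899.
Free chlorine required for 2.45 ppm HOCl: 2.45 / 0.1899 = 12.9 ppm.
FC to add: 12.9 − 0.1 = 12.8 mg/L as Cl₂.
Cl₂ equivalent: 12.8 mg/L × 261,000 L = 3341 g.
Product at 89.6% available Cl: 3341 / 0.896 = 3729 g.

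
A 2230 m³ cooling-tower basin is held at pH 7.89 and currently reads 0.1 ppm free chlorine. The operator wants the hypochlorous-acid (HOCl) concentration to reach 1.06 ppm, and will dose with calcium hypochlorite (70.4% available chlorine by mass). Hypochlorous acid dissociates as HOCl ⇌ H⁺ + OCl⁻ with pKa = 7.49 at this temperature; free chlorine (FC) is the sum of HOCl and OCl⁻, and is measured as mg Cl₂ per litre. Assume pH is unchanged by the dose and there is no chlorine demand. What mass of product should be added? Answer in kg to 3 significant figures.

11.5 kg

Volume: 2230 m³ = 2,230,000 L.
[OCl⁻]/[HOCl] = 10^(pH − pKa) = 10^(7.89 − 7.49) = 2.512; fraction as HOCl = 1/(1 + 2.512) = 0.2847.
Free chlorine required for 1.06 ppm HOCl: 1.06 / 0.2847 = 3.723 ppm.
FC to add: 3.723 − 0.1 = 3.623 mg/L as Cl₂.
Cl₂ equivalent: 3.623 mg/L × 2,230,000 L = 8078 g.
Product at 70.4% available Cl: 8078 / 0.704 = 11,470 g.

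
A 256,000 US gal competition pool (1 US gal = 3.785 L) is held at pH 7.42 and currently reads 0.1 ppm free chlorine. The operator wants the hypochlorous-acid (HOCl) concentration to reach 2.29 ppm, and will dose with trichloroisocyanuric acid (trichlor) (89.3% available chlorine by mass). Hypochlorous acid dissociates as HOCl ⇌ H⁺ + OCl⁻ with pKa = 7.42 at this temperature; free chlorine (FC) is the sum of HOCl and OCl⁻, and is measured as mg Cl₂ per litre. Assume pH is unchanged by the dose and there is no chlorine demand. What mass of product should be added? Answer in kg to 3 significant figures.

Volume: 256,000 US gal × 3.785 L/gal = 968,960 L.
[OCl⁻]/[HOCl] = 10^(pH − pKa) = 10^(7.42 − 7.42) = 1; fraction as HOCl = 1/(1 + 1) = 0.5.
Free chlorine required for 2.29 ppm HOCl: 2.29 / 0.5 = 4.58 ppm.
FC to add: 4.58 − 0.1 = 4.48 mg/L as Cl₂.
Cl₂ equivalent: 4.48 mg/L × 968,960 L = 4341 g.
Product at 89.3% available Cl: 4341 / 0.893 = 4861 g.

4.86 kg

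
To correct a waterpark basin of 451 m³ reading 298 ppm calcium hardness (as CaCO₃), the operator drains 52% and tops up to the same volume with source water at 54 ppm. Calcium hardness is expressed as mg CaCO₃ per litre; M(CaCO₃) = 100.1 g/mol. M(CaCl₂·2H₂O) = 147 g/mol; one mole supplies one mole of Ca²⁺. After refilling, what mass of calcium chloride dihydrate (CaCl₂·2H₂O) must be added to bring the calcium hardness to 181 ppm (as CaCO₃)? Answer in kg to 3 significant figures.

6.54 kg

Volume: 451 m³ = 451,000 L.
After draining 52% and refilling: 298 × 0.48 + 54 × 0.52 = 171.12 ppm.
Deficit to target: 181 − 171.12 = 9.88 mg/L.
As CaCO₃: 9.88 mg/L × 451,000 L = 4456 g; ÷ 100.1 = 44.51 mol Ca²⁺.
Mass: 44.51 × 147 = 6544 g.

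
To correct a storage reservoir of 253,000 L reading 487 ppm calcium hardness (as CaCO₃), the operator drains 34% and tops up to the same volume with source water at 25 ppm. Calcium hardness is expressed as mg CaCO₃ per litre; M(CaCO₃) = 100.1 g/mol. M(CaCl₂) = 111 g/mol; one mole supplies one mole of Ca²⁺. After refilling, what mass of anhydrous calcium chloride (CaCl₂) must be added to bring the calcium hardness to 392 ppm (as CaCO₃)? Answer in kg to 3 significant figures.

17.4 kg

After draining 34% and refilling: 487 × 0.66 + 25 × 0.34 = 329.92 ppm.
Deficit to target: 392 − 329.92 = 62.08 mg/L.
As CaCO₃: 62.08 mg/L × 253,000 L = 15,710 g; ÷ 100.1 = 156.9 mol Ca²⁺.
Mass: 156.9 × 111 = 17,420 g.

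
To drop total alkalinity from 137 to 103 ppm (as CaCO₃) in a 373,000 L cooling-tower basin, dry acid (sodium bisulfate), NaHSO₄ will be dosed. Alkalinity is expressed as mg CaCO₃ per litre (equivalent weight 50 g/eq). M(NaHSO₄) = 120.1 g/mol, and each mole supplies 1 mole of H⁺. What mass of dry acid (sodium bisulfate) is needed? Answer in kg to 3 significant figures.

Alkalinity to neutralize: (137 − 103) = 34 mg/L as CaCO₃ × 373,000 L = 12,680 g as CaCO₃.
Equivalents of H⁺ required: 12,680 ÷ 50 g/eq = 253.6 eq = 253.6 mol NaHSO₄.
Mass of NaHSO₄: 253.6 × 120.1 = 30,460 g.

30.5 kg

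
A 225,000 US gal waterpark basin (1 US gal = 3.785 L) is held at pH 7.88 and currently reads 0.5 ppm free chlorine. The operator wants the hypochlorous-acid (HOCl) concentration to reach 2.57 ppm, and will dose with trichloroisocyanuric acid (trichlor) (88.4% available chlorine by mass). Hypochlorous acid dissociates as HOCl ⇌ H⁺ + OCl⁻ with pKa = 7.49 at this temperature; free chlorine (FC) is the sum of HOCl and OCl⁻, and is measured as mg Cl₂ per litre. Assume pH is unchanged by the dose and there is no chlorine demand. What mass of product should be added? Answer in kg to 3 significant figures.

8.07 kg

Volume: 225,000 US gal × 3.785 L/gal = 851,625 L.
[OCl⁻]/[HOCl] = 10^(pH − pKa) = 10^(7.88 − 7.49) = 2.455; fraction as HOCl = 1/(1 + 2.455) = 0.2895.
Free chlorine required for 2.57 ppm HOCl: 2.57 / 0.2895 = 8.879 ppm.
FC to add: 8.879 − 0.5 = 8.379 mg/L as Cl₂.
Cl₂ equivalent: 8.379 mg/L × 851,625 L = 7135 g.
Product at 88.4% available Cl: 7135 / 0.884 = 8072 g.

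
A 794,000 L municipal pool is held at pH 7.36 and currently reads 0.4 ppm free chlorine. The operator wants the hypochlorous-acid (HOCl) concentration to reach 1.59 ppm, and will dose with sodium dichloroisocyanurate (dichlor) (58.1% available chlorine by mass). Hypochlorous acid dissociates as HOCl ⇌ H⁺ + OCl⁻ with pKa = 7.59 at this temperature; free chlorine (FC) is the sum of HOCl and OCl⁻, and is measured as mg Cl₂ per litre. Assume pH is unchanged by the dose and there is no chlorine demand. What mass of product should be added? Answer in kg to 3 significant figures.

[OCl⁻]/[HOCl] = 10^(pH − pKa) = 10^(7.36 − 7.59) = 0.5888; fraction as HOCl = 1/(1 + 0.5888) = 0.6294.
Free chlorine required for 1.59 ppm HOCl: 1.59 / 0.6294 = 2.526 ppm.
FC to add: 2.526 − 0.4 = 2.126 mg/L as Cl₂.
Cl₂ equivalent: 2.126 mg/L × 794,000 L = 1688 g.
Product at 58.1% available Cl: 1688 / 0.581 = 2906 g.

2.91 kg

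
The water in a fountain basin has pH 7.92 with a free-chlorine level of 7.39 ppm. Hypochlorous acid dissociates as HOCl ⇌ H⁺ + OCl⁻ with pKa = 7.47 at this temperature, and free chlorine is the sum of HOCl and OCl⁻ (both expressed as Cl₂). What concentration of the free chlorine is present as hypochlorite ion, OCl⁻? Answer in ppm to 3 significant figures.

5.45 ppm

[OCl⁻]/[HOCl] = 10^(pH − pKa) = 10^(7.92 − 7.47) = 10^0.45 = 2.818.
Fraction as HOCl = 1 / (1 + 2.818) = 0.2619.
OCl⁻ = (1 − 0.2619) × 7.39 ppm = 5.455 ppm.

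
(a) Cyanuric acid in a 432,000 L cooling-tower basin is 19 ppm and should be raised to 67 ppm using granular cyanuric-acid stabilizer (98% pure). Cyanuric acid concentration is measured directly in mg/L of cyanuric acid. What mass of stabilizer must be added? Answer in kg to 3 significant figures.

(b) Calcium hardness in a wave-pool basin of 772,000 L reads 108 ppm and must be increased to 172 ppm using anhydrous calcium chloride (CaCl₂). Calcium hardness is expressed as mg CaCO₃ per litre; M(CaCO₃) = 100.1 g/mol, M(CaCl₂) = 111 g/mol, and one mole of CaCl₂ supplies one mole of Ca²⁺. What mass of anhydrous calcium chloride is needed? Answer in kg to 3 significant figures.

(a) 21.2 kg; (b) 54.8 kg

(a) CYA to add: (67 − 19) = 48 mg/L × 432,000 L = 20,740 g cyanuric acid.
(a) At 98% purity: 20,740 / 0.98 = 21,160 g product.

(b) Hardness to add: (172 − 108) = 64 mg/L as CaCO₃ × 772,000 L = 49,410 g as CaCO₃.
(b) Moles of Ca²⁺ (1 mol Ca²⁺ ≡ 1 mol CaCO₃): 49,410 / 100.1 g/mol = 493.6 mol.
(b) Mass of CaCl₂: 493.6 × 111 = 54,790 g.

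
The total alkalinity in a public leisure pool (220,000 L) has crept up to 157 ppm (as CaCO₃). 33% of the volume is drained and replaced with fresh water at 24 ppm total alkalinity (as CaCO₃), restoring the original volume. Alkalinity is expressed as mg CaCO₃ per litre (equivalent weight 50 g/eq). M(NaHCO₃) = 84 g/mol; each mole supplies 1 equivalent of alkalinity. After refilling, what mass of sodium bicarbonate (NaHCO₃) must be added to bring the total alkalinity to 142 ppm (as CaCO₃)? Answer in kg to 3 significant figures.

10.7 kg

After draining 33% and refilling: 157 × 0.67 + 24 × 0.33 = 113.11 ppm.
Deficit to target: 142 − 113.11 = 28.89 mg/L.
As CaCO₃: 28.89 mg/L × 220,000 L = 6356 g; ÷ 50 g/eq ÷ 1 = 127.1 mol NaHCO₃.
Mass: 127.1 × 84 = 10,680 g.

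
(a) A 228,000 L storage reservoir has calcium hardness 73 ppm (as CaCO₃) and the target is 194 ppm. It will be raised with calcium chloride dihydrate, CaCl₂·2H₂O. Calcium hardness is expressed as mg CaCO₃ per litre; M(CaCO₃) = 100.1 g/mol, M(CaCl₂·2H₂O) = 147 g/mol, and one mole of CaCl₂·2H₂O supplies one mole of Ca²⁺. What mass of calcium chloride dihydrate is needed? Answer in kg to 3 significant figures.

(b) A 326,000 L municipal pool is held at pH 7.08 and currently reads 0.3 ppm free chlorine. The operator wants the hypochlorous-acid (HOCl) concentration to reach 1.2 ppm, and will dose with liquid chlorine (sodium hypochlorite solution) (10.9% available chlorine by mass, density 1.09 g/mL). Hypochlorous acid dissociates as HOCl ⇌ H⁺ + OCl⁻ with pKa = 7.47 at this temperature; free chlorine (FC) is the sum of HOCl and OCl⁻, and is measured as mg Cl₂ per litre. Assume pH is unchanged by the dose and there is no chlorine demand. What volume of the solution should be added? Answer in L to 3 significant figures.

(a) Hardness to add: (194 − 73) = 121 mg/L as CaCO₃ × 228,000 L = 27,590 g as CaCO₃.
(a) Moles of Ca²⁺ (1 mol Ca²⁺ ≡ 1 mol CaCO₃): 27,590 / 100.1 g/mol = 275.6 mol.
(a) Mass of CaCl₂·2H₂O: 275.6 × 147 = 40,510 g.

(b) [OCl⁻]/[HOCl] = 10^(pH − pKa) = 10^(7.08 − 7.47) = 0.4074; fraction as HOCl = 1/(1 + 0.4074) = 0.7105.
(b) Free chlorine required for 1.2 ppm HOCl: 1.2 / 0.7105 = 1.689 ppm.
(b) FC to add: 1.689 − 0.3 = 1.389 mg/L as Cl₂.
(b) Cl₂ equivalent: 1.389 mg/L × 326,000 L = 452.8 g.
(b) Product at 10.9% available Cl: 452.8 / 0.109 = 4154 g.
(b) Volume: 4154 g ÷ 1.09 g/mL = 3811 mL.

(a) 40.5 kg; (b) 3.81 L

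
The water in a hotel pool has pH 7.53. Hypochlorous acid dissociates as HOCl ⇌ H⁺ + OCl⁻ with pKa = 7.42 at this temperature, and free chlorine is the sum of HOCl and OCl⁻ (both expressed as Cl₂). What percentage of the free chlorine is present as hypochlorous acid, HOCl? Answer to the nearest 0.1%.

43.7%

[OCl⁻]/[HOCl] = 10^(pH − pKa) = 10^(7.53 − 7.42) = 10^0.11 = 1.288.
Fraction as HOCl = 1 / (1 + 1.288) = 0.437.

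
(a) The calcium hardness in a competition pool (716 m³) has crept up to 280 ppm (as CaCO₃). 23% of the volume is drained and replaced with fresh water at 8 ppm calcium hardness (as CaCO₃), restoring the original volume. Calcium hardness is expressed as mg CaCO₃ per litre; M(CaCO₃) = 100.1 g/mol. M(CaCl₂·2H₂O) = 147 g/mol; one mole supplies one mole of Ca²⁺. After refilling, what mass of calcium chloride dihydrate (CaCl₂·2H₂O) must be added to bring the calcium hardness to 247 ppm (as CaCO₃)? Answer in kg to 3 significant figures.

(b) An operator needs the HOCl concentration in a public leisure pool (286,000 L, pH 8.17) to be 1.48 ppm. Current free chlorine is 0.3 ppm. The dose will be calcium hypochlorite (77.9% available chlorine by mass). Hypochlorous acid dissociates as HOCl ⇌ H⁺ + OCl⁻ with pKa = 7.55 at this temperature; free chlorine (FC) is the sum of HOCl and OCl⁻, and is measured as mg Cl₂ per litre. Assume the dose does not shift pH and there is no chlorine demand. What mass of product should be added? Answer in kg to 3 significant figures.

(a) Volume: 716 m³ = 716,000 L.
(a) After draining 23% and refilling: 280 × 0.77 + 8 × 0.23 = 217.44 ppm.
(a) Deficit to target: 247 − 217.44 = 29.56 mg/L.
(a) As CaCO₃: 29.56 mg/L × 716,000 L = 21,160 g; ÷ 100.1 = 211.4 mol Ca²⁺.
(a) Mass: 211.4 × 147 = 31,080 g.

(b) [OCl⁻]/[HOCl] = 10^(pH − pKa) = 10^(8.17 − 7.55) = 4.169; fraction as HOCl = 1/(1 + 4.169) = 0.1935.
(b) Free chlorine required for 1.48 ppm HOCl: 1.48 / 0.1935 = 7.65 ppm.
(b) FC to add: 7.65 − 0.3 = 7.35 mg/L as Cl₂.
(b) Cl₂ equivalent: 7.35 mg/L × 286,000 L = 2102 g.
(b) Product at 77.9% available Cl: 2102 / 0.779 = 2698 g.

(a) 31.1 kg; (b) 2.70 kg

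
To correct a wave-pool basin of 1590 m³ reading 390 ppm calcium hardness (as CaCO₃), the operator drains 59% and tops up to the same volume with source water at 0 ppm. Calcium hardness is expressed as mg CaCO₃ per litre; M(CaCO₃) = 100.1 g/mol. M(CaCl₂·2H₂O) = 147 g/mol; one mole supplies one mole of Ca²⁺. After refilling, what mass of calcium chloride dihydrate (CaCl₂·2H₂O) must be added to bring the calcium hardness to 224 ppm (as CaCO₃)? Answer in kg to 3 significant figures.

150 kg

Volume: 1590 m³ = 1,590,000 L.
After draining 59% and refilling: 390 × 0.41 + 0 × 0.59 = 159.9 ppm.
Deficit to target: 224 − 159.9 = 64.1 mg/L.
As CaCO₃: 64.1 mg/L × 1,590,000 L = 101,900 g; ÷ 100.1 = 1018 mol Ca²⁺.
Mass: 1018 × 147 = 149,700 g.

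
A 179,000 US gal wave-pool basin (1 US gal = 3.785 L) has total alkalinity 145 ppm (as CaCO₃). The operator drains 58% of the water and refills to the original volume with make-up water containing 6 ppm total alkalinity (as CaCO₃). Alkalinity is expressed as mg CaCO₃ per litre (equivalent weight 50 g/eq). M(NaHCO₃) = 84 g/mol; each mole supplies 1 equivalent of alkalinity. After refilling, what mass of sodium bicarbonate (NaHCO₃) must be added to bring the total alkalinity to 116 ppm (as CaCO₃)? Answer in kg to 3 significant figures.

58.8 kg

Volume: 179,000 US gal × 3.785 L/gal = 677,515 L.
After draining 58% and refilling: 145 × 0.42 + 6 × 0.58 = 64.38 ppm.
Deficit to target: 116 − 64.38 = 51.62 mg/L.
As CaCO₃: 51.62 mg/L × 677,515 L = 34,970 g; ÷ 50 g/eq ÷ 1 = 699.5 mol NaHCO₃.
Mass: 699.5 × 84 = 58,760 g.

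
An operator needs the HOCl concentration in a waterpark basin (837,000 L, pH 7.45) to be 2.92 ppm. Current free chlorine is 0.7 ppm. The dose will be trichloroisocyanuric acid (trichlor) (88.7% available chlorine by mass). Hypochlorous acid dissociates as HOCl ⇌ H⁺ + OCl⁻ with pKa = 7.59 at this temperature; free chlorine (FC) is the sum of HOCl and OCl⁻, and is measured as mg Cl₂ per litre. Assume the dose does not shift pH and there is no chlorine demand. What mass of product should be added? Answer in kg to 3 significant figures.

[OCl⁻]/[HOCl] = 10^(pH − pKa) = 10^(7.45 − 7.59) = 0.7244; fraction as HOCl = 1/(1 + 0.7244) = 0.5799.
Free chlorine required for 2.92 ppm HOCl: 2.92 / 0.5799 = 5.035 ppm.
FC to add: 5.035 − 0.7 = 4.335 mg/L as Cl₂.
Cl₂ equivalent: 4.335 mg/L × 837,000 L = 3629 g.
Product at 88.7% available Cl: 3629 / 0.887 = 4091 g.

4.09 kg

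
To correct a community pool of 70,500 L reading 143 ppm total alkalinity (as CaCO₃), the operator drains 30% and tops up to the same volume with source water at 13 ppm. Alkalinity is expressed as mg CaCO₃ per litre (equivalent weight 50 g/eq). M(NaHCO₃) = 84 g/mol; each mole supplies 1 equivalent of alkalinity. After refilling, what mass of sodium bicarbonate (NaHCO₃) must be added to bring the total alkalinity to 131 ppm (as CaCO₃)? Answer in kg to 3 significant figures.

After draining 30% and refilling: 143 × 0.70 + 13 × 0.30 = 104 ppm.
Deficit to target: 131 − 104 = 27 mg/L.
As CaCO₃: 27 mg/L × 70,500 L = 1904 g; ÷ 50 g/eq ÷ 1 = 38.07 mol NaHCO₃.
Mass: 38.07 × 84 = 3198 g.

3.20 kg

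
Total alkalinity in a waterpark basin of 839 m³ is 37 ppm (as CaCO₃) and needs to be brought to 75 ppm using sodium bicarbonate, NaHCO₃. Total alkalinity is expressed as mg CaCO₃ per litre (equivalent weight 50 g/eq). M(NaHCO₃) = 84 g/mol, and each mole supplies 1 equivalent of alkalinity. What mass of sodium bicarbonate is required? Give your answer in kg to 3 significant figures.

53.6 kg

Volume: 839 m³ = 839,000 L.
Alkalinity to add: (75 − 37) = 38 mg/L as CaCO₃ × 839,000 L = 31,880 g as CaCO₃.
Equivalents: 31,880 g ÷ 50 g/eq = 637.6 eq.
NaHCO₃ supplies 1 eq per mole → 637.6 mol.
Mass: 637.6 mol × 84 g/mol = 53,560 g.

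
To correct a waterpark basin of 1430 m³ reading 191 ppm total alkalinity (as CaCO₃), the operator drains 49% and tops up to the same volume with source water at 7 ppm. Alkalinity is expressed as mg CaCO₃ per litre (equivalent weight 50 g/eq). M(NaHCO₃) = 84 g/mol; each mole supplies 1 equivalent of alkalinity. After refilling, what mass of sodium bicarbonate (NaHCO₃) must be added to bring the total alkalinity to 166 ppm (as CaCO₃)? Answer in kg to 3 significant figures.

157 kg

Volume: 1430 m³ = 1,430,000 L.
After draining 49% and refilling: 191 × 0.51 + 7 × 0.49 = 100.84 ppm.
Deficit to target: 166 − 100.84 = 65.16 mg/L.
As CaCO₃: 65.16 mg/L × 1,430,000 L = 93,180 g; ÷ 50 g/eq ÷ 1 = 1864 mol NaHCO₃.
Mass: 1864 × 84 = 156,500 g.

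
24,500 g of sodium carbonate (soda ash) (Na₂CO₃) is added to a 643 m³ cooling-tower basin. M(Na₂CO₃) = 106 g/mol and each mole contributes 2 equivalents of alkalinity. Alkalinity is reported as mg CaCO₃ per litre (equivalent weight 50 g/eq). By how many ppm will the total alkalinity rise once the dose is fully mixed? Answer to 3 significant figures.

Volume: 643 m³ = 643,000 L.
Moles of Na₂CO₃: 24,500 g ÷ 106 g/mol = 231.1 mol → 462.3 eq of alkalinity.
As CaCO₃: 462.3 eq × 50 g/eq = 23,110 g.
Rise: 23,110 g / 643,000 L × 1000 = 35.95 mg/L.

35.9 ppm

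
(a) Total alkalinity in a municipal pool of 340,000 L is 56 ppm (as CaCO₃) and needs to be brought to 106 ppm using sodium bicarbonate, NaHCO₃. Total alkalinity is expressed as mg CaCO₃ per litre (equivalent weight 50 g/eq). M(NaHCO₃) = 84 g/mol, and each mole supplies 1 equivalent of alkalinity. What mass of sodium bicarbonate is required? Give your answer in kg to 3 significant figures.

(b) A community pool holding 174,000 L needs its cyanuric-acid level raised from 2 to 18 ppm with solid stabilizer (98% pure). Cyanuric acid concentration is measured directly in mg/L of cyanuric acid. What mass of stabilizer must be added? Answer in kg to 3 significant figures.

(a) 28.6 kg; (b) 2.84 kg

(a) Alkalinity to add: (106 − 56) = 50 mg/L as CaCO₃ × 340,000 L = 17,000 g as CaCO₃.
(a) Equivalents: 17,000 g ÷ 50 g/eq = 340 eq.
(a) NaHCO₃ supplies 1 eq per mole → 340 mol.
(a) Mass: 340 mol × 84 g/mol = 28,560 g.

(b) CYA to add: (18 − 2) = 16 mg/L × 174,000 L = 2784 g cyanuric acid.
(b) At 98% purity: 2784 / 0.98 = 2841 g product.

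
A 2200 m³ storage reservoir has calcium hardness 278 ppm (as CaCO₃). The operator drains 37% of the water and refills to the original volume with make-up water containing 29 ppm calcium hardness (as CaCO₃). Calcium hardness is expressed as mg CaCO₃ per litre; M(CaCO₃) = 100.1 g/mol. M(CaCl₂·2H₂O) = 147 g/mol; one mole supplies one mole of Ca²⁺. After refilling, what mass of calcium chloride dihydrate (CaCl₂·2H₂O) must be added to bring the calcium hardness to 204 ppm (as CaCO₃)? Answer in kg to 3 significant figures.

58.6 kg

Volume: 2200 m³ = 2,200,000 L.
After draining 37% and refilling: 278 × 0.63 + 29 × 0.37 = 185.87 ppm.
Deficit to target: 204 − 185.87 = 18.13 mg/L.
As CaCO₃: 18.13 mg/L × 2,200,000 L = 39,890 g; ÷ 100.1 = 398.5 mol Ca²⁺.
Mass: 398.5 × 147 = 58,570 g.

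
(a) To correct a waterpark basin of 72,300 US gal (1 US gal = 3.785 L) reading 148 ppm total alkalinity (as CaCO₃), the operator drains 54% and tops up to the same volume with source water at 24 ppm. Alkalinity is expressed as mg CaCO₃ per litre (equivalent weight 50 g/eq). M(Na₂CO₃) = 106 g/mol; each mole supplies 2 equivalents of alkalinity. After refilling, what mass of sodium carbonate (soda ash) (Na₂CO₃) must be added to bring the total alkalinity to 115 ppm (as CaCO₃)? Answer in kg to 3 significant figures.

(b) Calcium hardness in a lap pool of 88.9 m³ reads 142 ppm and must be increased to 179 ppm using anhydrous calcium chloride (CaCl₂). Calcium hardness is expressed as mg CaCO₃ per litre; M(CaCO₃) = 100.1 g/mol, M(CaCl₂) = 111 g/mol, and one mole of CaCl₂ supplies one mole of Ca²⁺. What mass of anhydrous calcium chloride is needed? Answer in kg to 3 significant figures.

(a) 9.85 kg; (b) 3.65 kg

(a) Volume: 72,300 US gal × 3.785 L/gal = 273,656 L.
(a) After draining 54% and refilling: 148 × 0.46 + 24 × 0.54 = 81.04 ppm.
(a) Deficit to target: 115 − 81.04 = 33.96 mg/L.
(a) As CaCO₃: 33.96 mg/L × 273,656 L = 9293 g; ÷ 50 g/eq ÷ 2 = 92.93 mol Na₂CO₃.
(a) Mass: 92.93 × 106 = 9851 g.

(b) Volume: 88.9 m³ = 88,900 L.
(b) Hardness to add: (179 − 142) = 37 mg/L as CaCO₃ × 88,900 L = 3289 g as CaCO₃.
(b) Moles of Ca²⁺ (1 mol Ca²⁺ ≡ 1 mol CaCO₃): 3289 / 100.1 g/mol = 32.86 mol.
(b) Mass of CaCl₂: 32.86 × 111 = 3647 g.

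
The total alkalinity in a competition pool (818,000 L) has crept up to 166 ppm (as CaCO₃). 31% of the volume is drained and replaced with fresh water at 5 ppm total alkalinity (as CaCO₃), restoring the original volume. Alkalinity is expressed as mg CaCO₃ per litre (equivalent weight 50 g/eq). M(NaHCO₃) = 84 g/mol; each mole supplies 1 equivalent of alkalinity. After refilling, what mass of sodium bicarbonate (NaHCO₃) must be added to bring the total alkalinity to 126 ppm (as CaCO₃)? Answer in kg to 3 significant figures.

After draining 31% and refilling: 166 × 0.69 + 5 × 0.31 = 116.09 ppm.
Deficit to target: 126 − 116.09 = 9.91 mg/L.
As CaCO₃: 9.91 mg/L × 818,000 L = 8106 g; ÷ 50 g/eq ÷ 1 = 162.1 mol NaHCO₃.
Mass: 162.1 × 84 = 13,620 g.

13.6 kg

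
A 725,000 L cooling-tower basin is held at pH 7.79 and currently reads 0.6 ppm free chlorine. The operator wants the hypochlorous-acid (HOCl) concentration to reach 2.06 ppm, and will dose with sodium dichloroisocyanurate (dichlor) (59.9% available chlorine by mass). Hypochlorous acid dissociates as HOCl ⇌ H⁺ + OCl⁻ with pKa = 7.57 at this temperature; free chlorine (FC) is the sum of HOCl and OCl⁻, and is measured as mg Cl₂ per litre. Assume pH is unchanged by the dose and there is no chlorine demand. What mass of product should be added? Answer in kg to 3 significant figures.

5.90 kg

[OCl⁻]/[HOCl] = 10^(pH − pKa) = 10^(7.79 − 7.57) = 1.66; fraction as HOCl = 1/(1 + 1.66) = 0.376.
Free chlorine required for 2.06 ppm HOCl: 2.06 / 0.376 = 5.479 ppm.
FC to add: 5.479 − 0.6 = 4.879 mg/L as Cl₂.
Cl₂ equivalent: 4.879 mg/L × 725,000 L = 3537 g.
Product at 59.9% available Cl: 3537 / 0.599 = 5905 g.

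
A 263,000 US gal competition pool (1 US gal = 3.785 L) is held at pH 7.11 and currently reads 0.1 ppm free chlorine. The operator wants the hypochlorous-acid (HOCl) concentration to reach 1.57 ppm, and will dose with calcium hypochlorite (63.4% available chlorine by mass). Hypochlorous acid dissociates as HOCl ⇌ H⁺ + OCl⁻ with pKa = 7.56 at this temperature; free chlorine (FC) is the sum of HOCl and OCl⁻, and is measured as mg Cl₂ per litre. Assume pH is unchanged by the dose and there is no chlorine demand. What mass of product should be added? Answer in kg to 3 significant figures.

3.18 kg

Volume: 263,000 US gal × 3.785 L/gal = 995,455 L.
[OCl⁻]/[HOCl] = 10^(pH − pKa) = 10^(7.11 − 7.56) = 0.3548; fraction as HOCl = 1/(1 + 0.3548) = 0.7381.
Free chlorine required for 1.57 ppm HOCl: 1.57 / 0.7381 = 2.127 ppm.
FC to add: 2.127 − 0.1 = 2.027 mg/L as Cl₂.
Cl₂ equivalent: 2.027 mg/L × 995,455 L = 2018 g.
Product at 63.4% available Cl: 2018 / 0.634 = 3183 g.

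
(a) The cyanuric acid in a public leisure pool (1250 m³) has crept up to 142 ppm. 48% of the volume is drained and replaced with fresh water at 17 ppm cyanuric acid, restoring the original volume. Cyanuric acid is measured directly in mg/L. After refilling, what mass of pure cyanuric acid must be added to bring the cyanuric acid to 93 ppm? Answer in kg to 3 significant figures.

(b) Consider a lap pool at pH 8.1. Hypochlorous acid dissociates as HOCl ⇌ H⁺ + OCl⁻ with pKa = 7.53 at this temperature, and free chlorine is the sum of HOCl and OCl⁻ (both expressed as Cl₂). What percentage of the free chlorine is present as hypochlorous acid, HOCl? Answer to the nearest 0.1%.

(a) 13.8 kg; (b) 21.2%

(a) Volume: 1250 m³ = 1,250,000 L.
(a) After draining 48% and refilling: 142 × 0.52 + 17 × 0.48 = 82 ppm.
(a) Deficit to target: 93 − 82 = 11 mg/L.
(a) Mass: 11 mg/L × 1,250,000 L = 13,750 g cyanuric acid.

(b) [OCl⁻]/[HOCl] = 10^(pH − pKa) = 10^(8.1 − 7.53) = 10^0.57 = 3.715.
(b) Fraction as HOCl = 1 / (1 + 3.715) = 0.2121.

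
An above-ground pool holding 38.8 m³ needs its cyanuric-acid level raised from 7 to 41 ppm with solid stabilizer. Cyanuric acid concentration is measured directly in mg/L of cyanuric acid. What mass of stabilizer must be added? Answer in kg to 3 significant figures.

Volume: 38.8 m³ = 38,800 L.
CYA to add: (41 − 7) = 34 mg/L × 38,800 L = 1319 g cyanuric acid.

1.32 kg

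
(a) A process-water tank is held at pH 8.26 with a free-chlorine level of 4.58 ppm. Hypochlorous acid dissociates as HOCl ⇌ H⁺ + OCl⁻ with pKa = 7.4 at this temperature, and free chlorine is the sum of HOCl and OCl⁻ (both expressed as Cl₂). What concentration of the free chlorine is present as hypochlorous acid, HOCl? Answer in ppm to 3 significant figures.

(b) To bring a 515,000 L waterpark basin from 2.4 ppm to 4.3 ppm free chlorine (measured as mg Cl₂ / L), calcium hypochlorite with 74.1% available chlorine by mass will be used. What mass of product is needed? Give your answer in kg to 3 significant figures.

(a) [OCl⁻]/[HOCl] = 10^(pH − pKa) = 10^(8.26 − 7.4) = 10^0.86 = 7.244.
(a) Fraction as HOCl = 1 / (1 + 7.244) = 0.1213.
(a) HOCl = 0.1213 × 4.58 ppm = 0.5555 ppm.

(b) Chlorine deficit: 4.3 − 2.4 = 1.9 ppm = 1.9 mg/L as Cl₂.
(b) Cl₂ equivalent needed: 1.9 mg/L × 515,000 L = 978,500 mg = 978.5 g.
(b) Product at 74.1% available chlorine: 978.5 / 0.741 = 1321 g.

(a) 0.556 ppm; (b) 1.32 kg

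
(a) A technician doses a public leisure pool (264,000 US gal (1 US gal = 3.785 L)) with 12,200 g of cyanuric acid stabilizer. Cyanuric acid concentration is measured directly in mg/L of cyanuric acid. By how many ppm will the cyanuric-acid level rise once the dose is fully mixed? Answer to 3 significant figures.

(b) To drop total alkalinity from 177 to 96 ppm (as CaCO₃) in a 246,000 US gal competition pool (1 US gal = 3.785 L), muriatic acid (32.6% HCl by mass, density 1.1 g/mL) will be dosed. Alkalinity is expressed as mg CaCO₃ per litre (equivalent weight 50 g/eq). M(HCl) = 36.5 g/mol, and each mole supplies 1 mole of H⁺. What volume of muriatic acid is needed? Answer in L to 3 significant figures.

(a) Volume: 264,000 US gal × 3.785 L/gal = 999,240 L.
(a) Rise: 12,200 g / 999,240 L × 1000 = 12.21 mg/L.

(b) Volume: 246,000 US gal × 3.785 L/gal = 931,110 L.
(b) Alkalinity to neutralize: (177 − 96) = 81 mg/L as CaCO₃ × 931,110 L = 75,420 g as CaCO₃.
(b) Equivalents of H⁺ required: 75,420 ÷ 50 g/eq = 1508 eq = 1508 mol HCl.
(b) Mass of HCl: 1508 × 36.5 = 55,060 g.
(b) Mass of 32.6% solution: 55,060 / 0.326 = 168,900 g.
(b) Volume: 168,900 g ÷ 1.1 g/mL = 153,500 mL.

(a) 12.2 ppm; (b) 154 L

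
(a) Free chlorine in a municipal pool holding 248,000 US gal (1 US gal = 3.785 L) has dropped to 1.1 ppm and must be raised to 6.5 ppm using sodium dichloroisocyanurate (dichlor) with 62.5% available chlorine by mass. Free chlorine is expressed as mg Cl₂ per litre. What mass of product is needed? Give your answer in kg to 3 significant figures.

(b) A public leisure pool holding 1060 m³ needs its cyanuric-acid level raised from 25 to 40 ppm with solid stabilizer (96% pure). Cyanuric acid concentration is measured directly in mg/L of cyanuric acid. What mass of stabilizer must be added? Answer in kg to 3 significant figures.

(a) Volume: 248,000 US gal × 3.785 L/gal = 938,680 L.
(a) Chlorine deficit: 6.5 − 1.1 = 5.4 ppm = 5.4 mg/L as Cl₂.
(a) Cl₂ equivalent needed: 5.4 mg/L × 938,680 L = 5,069,000 mg = 5069 g.
(a) Product at 62.5% available chlorine: 5069 / 0.625 = 8110 g.

(b) Volume: 1060 m³ = 1,060,000 L.
(b) CYA to add: (40 − 25) = 15 mg/L × 1,060,000 L = 15,900 g cyanuric acid.
(b) At 96% purity: 15,900 / 0.96 = 16,560 g product.

(a) 8.11 kg; (b) 16.6 kg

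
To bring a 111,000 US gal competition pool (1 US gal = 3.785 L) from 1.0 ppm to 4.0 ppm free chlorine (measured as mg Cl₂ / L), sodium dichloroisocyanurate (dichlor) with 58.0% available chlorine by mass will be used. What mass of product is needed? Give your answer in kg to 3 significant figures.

2.17 kg

Volume: 111,000 US gal × 3.785 L/gal = 420,135 L.
Chlorine deficit: 4.0 − 1.0 = 3 ppm = 3 mg/L as Cl₂.
Cl₂ equivalent needed: 3 mg/L × 420,135 L = 1,260,000 mg = 1260 g.
Product at 58.0% available chlorine: 1260 / 0.58 = 2173 g.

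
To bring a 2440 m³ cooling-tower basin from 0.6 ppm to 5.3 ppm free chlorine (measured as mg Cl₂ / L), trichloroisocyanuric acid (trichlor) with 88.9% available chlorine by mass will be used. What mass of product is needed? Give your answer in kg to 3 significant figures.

Volume: 2440 m³ = 2,440,000 L.
Chlorine deficit: 5.3 − 0.6 = 4.7 ppm = 4.7 mg/L as Cl₂.
Cl₂ equivalent needed: 4.7 mg/L × 2,440,000 L = 11,470,000 mg = 11,470 g.
Product at 88.9% available chlorine: 11,470 / 0.889 = 12,900 g.

12.9 kg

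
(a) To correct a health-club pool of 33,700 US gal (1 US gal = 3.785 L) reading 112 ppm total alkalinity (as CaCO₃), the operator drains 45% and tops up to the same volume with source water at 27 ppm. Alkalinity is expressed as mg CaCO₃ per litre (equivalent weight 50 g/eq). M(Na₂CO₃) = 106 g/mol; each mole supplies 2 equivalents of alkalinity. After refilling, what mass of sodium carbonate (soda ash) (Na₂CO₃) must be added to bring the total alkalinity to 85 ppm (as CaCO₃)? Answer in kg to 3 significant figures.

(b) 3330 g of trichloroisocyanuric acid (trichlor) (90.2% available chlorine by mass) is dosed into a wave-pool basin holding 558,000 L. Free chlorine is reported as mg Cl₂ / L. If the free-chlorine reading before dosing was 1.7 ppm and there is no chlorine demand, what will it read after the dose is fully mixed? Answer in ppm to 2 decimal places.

(a) Volume: 33,700 US gal × 3.785 L/gal = 127,554 L.
(a) After draining 45% and refilling: 112 × 0.55 + 27 × 0.45 = 73.75 ppm.
(a) Deficit to target: 85 − 73.75 = 11.25 mg/L.
(a) As CaCO₃: 11.25 mg/L × 127,554 L = 1435 g; ÷ 50 g/eq ÷ 2 = 14.35 mol Na₂CO₃.
(a) Mass: 14.35 × 106 = 1521 g.

(b) Available chlorine delivered: 3330 g × 0.902 = 3004 g as Cl₂.
(b) Concentration rise: 3004 g / 558,000 L = 5.383 mg/L = 5.38 ppm.
(b) Final FC: 1.7 + 5.38 = 7.08 ppm.

(a) 1.52 kg; (b) 7.08 ppm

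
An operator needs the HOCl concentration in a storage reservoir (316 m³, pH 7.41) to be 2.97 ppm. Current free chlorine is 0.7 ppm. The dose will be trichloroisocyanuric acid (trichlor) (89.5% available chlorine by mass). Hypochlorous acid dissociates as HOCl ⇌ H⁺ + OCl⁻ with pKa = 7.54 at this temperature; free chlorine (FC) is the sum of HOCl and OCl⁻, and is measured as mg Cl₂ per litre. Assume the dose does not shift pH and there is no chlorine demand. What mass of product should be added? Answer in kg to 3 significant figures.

1.58 kg

Volume: 316 m³ = 316,000 L.
[OCl⁻]/[HOCl] = 10^(pH − pKa) = 10^(7.41 − 7.54) = 0.7413; fraction as HOCl = 1/(1 + 0.7413) = 0.5743.
Free chlorine required for 2.97 ppm HOCl: 2.97 / 0.5743 = 5.172 ppm.
FC to add: 5.172 − 0.7 = 4.472 mg/L as Cl₂.
Cl₂ equivalent: 4.472 mg/L × 316,000 L = 1413 g.
Product at 89.5% available Cl: 1413 / 0.895 = 1579 g.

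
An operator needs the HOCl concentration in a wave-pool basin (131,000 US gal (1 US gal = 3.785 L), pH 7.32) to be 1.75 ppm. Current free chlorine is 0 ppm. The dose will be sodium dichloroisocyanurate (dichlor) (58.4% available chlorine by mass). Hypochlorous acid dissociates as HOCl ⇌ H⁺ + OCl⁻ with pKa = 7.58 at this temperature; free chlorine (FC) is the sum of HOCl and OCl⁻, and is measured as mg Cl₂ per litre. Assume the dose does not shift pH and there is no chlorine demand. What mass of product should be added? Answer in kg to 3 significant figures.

2.30 kg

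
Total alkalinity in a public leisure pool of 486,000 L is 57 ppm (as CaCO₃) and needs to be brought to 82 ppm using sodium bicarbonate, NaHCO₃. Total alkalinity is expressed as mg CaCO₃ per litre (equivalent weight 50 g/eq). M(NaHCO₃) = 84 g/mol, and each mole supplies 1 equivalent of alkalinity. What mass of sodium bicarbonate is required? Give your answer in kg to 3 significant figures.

20.4 kg

Alkalinity to add: (82 − 57) = 25 mg/L as CaCO₃ × 486,000 L = 12,150 g as CaCO₃.
Equivalents: 12,150 g ÷ 50 g/eq = 243 eq.
NaHCO₃ supplies 1 eq per mole → 243 mol.
Mass: 243 mol × 84 g/mol = 20,410 g.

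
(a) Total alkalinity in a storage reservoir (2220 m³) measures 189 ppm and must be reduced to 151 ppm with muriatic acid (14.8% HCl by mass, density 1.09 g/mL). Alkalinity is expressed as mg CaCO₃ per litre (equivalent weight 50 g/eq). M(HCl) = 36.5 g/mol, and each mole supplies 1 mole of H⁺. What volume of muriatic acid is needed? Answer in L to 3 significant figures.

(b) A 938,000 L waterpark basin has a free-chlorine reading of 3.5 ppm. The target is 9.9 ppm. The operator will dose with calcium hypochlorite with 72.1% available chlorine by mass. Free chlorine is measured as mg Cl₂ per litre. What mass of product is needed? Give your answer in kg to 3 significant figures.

(a) 382 L; (b) 8.33 kg

(a) Volume: 2220 m³ = 2,220,000 L.
(a) Alkalinity to neutralize: (189 − 151) = 38 mg/L as CaCO₃ × 2,220,000 L = 84,360 g as CaCO₃.
(a) Equivalents of H⁺ required: 84,360 ÷ 50 g/eq = 1687 eq = 1687 mol HCl.
(a) Mass of HCl: 1687 × 36.5 = 61,580 g.
(a) Mass of 14.8% solution: 61,580 / 0.148 = 416,100 g.
(a) Volume: 416,100 g ÷ 1.09 g/mL = 381,700 mL.

(b) Chlorine deficit: 9.9 − 3.5 = 6.4 ppm = 6.4 mg/L as Cl₂.
(b) Cl₂ equivalent needed: 6.4 mg/L × 938,000 L = 6,003,000 mg = 6003 g.
(b) Product at 72.1% available chlorine: 6003 / 0.721 = 8326 g.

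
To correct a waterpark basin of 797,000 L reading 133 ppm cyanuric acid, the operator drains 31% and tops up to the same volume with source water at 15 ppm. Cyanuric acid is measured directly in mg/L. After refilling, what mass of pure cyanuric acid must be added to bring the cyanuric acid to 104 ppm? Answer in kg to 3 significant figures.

6.04 kg

After draining 31% and refilling: 133 × 0.69 + 15 × 0.31 = 96.42 ppm.
Deficit to target: 104 − 96.42 = 7.58 mg/L.
Mass: 7.58 mg/L × 797,000 L = 6041 g cyanuric acid.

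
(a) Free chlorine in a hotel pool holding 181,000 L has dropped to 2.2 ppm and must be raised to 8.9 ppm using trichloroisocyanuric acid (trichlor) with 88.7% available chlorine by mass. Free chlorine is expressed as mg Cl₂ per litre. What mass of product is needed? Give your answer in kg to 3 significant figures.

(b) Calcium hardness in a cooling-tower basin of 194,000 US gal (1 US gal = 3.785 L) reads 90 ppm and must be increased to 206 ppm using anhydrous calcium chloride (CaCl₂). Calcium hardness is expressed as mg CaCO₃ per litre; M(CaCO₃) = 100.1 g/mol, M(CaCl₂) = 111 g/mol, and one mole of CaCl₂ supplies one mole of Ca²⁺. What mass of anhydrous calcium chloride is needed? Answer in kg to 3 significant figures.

(a) 1.37 kg; (b) 94.5 kg

(a) Chlorine deficit: 8.9 − 2.2 = 6.7 ppm = 6.7 mg/L as Cl₂.
(a) Cl₂ equivalent needed: 6.7 mg/L × 181,000 L = 1,213,000 mg = 1213 g.
(a) Product at 88.7% available chlorine: 1213 / 0.887 = 1367 g.

(b) Volume: 194,000 US gal × 3.785 L/gal = 734,290 L.
(b) Hardness to add: (206 − 90) = 116 mg/L as CaCO₃ × 734,290 L = 85,180 g as CaCO₃.
(b) Moles of Ca²⁺ (1 mol Ca²⁺ ≡ 1 mol CaCO₃): 85,180 / 100.1 g/mol = 850.9 mol.
(b) Mass of CaCl₂: 850.9 × 111 = 94,450 g.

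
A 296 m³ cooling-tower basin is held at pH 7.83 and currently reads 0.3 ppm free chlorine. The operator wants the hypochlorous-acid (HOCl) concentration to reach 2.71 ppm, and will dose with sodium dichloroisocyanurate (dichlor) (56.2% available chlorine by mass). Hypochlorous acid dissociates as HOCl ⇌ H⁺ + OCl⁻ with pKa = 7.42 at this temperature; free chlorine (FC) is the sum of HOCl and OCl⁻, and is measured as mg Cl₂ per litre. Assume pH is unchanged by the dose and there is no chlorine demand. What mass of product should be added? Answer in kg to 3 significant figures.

Volume: 296 m³ = 296,000 L.
[OCl⁻]/[HOCl] = 10^(pH − pKa) = 10^(7.83 − 7.42) = 2.57; fraction as HOCl = 1/(1 + 2.57) = 0.2801.
Free chlorine required for 2.71 ppm HOCl: 2.71 / 0.2801 = 9.676 ppm.
FC to add: 9.676 − 0.3 = 9.376 mg/L as Cl₂.
Cl₂ equivalent: 9.376 mg/L × 296,000 L = 2775 g.
Product at 56.2% available Cl: 2775 / 0.562 = 4938 g.

4.94 kg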